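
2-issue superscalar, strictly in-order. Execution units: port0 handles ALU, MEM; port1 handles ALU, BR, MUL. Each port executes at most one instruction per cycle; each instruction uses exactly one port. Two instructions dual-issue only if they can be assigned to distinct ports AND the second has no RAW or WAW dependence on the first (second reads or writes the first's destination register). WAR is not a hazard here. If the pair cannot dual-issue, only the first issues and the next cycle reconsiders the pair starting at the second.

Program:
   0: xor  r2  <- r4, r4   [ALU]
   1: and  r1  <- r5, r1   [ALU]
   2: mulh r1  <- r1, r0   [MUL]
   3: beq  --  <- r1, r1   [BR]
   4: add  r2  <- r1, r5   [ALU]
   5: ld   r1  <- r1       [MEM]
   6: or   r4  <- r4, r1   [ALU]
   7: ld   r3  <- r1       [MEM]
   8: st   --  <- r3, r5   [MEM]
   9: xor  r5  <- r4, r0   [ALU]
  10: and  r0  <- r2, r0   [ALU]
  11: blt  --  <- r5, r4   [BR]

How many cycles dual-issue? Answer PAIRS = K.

PAIRS = 5

[0] i0/i1  xor and  -- 2-wide
[1] i2  mulh  -- no-port MUL/BR
[2] i3/i4  beq add  -- 2-wide
[3] i5  ld  -- RAW r1
[4] i6/i7  or ld  -- 2-wide
[5] i8/i9  st xor  -- 2-wide
[6] i10/i11  and blt  -- 2-wide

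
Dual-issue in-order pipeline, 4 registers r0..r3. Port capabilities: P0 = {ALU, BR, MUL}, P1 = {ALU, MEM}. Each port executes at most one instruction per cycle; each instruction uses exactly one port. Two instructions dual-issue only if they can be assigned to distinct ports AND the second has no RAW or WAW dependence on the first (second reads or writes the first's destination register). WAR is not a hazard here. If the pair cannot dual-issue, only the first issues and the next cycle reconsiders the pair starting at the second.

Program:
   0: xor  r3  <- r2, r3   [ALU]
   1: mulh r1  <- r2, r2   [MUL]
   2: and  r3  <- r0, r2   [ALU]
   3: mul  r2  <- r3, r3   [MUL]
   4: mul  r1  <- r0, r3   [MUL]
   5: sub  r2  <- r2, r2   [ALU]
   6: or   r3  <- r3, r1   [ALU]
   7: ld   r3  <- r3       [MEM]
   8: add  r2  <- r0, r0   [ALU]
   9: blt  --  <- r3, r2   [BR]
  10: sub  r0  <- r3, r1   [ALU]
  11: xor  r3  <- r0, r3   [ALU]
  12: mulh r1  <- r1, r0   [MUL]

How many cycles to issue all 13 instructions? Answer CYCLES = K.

CYCLES = 8

c0: i0+i1 xor mulh  dual
c1: i2 and  RAW r3
c2: i3 mul  no-port MUL/MUL
c3: i4+i5 mul sub  dual
c4: i6 or  RAW+WAW r3
c5: i7+i8 ld add  dual
c6: i9+i10 blt sub  dual
c7: i11+i12 xor mulh  dual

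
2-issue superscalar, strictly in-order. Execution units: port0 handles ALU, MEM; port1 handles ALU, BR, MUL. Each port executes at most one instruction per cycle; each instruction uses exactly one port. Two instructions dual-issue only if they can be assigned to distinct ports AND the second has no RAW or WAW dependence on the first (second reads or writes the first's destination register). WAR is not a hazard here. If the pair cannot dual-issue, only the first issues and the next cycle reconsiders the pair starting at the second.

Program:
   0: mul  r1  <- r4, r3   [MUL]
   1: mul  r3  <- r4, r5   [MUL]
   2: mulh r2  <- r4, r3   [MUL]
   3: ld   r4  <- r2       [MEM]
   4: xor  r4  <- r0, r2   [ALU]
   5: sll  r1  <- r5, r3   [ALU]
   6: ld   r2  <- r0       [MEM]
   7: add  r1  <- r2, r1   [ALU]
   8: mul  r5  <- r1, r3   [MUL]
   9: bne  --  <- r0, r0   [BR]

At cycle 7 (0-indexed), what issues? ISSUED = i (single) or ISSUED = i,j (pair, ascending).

ISSUED = 8

  cy0 -> i0 (mul) no-port MUL/MUL
  cy1 -> i1 (mul) no-port MUL/MUL
  cy2 -> i2 (mulh) RAW r2
  cy3 -> i3 (ld) WAW r4
  cy4 -> i4/i5 (xor sll) pair
  cy5 -> i6 (ld) RAW r2
  cy6 -> i7 (add) RAW r1
  cy7 -> i8 (mul) no-port MUL/BR
  cy8 -> i9 (bne) tail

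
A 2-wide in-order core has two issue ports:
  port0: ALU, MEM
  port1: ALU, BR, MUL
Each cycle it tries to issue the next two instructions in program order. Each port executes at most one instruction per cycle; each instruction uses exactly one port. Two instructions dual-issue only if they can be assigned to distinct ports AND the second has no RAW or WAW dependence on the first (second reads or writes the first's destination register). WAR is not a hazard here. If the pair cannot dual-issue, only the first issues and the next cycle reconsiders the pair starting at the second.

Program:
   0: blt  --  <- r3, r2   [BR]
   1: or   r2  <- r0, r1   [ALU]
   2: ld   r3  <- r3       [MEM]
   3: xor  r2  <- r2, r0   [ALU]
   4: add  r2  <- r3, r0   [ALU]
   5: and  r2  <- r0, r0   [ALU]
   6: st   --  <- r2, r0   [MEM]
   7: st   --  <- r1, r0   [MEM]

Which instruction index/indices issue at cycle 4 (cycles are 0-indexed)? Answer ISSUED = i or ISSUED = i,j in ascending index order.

ISSUED = 6

  cy0 -> i0/i1 (blt+or) dual
  cy1 -> i2/i3 (ld+xor) dual
  cy2 -> i4 (add) WAW r2
  cy3 -> i5 (and) RAW r2
  cy4 -> i6 (st) no-port MEM/MEM
  cy5 -> i7 (st) tail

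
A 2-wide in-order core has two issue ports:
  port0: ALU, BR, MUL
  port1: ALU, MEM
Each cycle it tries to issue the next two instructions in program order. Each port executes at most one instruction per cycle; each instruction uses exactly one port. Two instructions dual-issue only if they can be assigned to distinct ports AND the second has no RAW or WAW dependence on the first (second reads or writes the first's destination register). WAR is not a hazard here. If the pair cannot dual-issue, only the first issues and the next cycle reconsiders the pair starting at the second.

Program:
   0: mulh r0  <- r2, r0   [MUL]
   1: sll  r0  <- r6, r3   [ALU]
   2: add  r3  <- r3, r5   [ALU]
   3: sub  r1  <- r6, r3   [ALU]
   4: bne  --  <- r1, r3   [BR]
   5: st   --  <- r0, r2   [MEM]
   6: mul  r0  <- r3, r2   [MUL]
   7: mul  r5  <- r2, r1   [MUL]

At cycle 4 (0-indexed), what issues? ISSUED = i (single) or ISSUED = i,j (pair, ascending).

  cy0 -> i0 (mulh.MUL) WAW r0
  cy1 -> i1&i2 (sll.ALU;add.ALU) dual
  cy2 -> i3 (sub.ALU) RAW r1
  cy3 -> i4&i5 (bne.BR;st.MEM) dual
  cy4 -> i6 (mul.MUL) no-port MUL/MUL
  cy5 -> i7 (mul.MUL) tail

ISSUED = 6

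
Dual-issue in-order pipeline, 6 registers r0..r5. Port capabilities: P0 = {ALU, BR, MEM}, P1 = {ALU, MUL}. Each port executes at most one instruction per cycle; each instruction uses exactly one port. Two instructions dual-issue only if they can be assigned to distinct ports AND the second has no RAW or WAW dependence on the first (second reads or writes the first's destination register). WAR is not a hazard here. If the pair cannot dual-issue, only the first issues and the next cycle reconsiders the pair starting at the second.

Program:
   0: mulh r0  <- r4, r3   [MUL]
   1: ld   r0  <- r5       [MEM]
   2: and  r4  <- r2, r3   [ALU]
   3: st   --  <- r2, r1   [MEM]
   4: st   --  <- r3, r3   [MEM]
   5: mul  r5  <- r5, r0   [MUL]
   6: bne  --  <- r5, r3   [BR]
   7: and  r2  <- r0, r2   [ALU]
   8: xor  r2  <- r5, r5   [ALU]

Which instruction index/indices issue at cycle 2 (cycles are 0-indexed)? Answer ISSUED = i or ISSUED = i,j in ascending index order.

0. mulh.MUL @i0  | WAW r0
1. ld.MEM;and.ALU @i1,i2  | 2-wide
2. st.MEM @i3  | no-port MEM/MEM
3. st.MEM;mul.MUL @i4,i5  | 2-wide
4. bne.BR;and.ALU @i6,i7  | 2-wide
5. xor.ALU @i8  | tail

ISSUED = 3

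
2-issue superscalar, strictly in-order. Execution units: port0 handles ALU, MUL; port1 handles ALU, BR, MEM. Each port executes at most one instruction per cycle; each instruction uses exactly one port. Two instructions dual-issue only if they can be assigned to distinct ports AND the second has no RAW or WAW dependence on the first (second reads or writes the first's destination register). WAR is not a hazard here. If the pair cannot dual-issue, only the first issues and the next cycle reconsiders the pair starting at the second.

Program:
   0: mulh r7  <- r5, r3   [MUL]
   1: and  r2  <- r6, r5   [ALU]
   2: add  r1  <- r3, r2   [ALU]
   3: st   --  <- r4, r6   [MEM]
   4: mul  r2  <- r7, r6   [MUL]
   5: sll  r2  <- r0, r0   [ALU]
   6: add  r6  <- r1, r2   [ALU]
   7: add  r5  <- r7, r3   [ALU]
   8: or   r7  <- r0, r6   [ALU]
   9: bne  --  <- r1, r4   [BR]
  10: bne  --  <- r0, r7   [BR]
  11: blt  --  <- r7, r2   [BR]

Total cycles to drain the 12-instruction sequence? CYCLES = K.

CYCLES = 8

t=0 i0,i1:mulh.MUL/and.ALU ; pair
t=1 i2,i3:add.ALU/st.MEM ; pair
t=2 i4:mul.MUL ; WAW r2
t=3 i5:sll.ALU ; RAW r2
t=4 i6,i7:add.ALU/add.ALU ; pair
t=5 i8,i9:or.ALU/bne.BR ; pair
t=6 i10:bne.BR ; no-port BR/BR
t=7 i11:blt.BR ; tail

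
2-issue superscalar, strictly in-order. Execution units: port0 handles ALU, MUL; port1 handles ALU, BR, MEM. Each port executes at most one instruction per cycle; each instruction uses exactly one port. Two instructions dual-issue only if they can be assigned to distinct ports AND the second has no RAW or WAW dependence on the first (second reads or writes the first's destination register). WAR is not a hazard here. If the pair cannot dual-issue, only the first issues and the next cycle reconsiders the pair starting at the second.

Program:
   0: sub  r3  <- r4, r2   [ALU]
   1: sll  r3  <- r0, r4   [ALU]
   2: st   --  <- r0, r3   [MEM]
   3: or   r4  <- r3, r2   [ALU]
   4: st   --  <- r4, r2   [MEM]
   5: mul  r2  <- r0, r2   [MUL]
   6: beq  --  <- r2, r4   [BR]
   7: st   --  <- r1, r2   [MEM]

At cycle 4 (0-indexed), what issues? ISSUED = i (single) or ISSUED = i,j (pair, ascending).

ISSUED = 6

[0] i0  sub  -- WAW r3
[1] i1  sll  -- RAW r3
[2] i2,i3  st or  -- 2-wide
[3] i4,i5  st mul  -- 2-wide
[4] i6  beq  -- no-port BR/MEM
[5] i7  st  -- tail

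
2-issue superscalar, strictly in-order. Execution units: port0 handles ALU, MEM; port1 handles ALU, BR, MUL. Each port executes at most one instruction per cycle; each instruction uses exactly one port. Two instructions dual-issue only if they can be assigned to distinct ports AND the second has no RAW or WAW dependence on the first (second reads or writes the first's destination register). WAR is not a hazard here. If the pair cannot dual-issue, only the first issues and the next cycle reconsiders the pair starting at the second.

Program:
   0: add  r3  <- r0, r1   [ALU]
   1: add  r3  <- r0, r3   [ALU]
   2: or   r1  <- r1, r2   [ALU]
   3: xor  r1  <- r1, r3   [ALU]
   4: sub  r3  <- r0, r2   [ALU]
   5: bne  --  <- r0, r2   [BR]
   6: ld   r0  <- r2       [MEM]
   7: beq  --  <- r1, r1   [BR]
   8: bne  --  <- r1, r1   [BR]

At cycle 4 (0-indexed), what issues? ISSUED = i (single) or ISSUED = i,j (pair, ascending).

t=0 i0:add ; RAW+WAW r3
t=1 i1,i2:add/or ; dual
t=2 i3,i4:xor/sub ; dual
t=3 i5,i6:bne/ld ; dual
t=4 i7:beq ; no-port BR/BR
t=5 i8:bne ; tail

ISSUED = 7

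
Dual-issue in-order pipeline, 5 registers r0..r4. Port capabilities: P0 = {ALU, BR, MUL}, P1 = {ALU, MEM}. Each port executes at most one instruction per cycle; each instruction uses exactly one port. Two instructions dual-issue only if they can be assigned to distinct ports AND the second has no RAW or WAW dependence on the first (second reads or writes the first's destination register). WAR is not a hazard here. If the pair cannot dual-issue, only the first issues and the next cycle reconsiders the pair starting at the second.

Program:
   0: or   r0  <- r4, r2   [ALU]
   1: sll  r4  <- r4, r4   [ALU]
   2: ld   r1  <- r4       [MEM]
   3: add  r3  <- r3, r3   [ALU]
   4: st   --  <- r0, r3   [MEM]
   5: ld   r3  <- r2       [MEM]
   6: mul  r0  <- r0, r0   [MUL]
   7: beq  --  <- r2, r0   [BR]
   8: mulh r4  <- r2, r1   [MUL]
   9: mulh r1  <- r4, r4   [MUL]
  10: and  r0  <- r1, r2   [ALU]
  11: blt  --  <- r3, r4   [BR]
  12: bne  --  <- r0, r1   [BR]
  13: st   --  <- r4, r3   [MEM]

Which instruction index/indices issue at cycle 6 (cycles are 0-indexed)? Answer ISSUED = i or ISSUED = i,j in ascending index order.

t=0 i0/i1:or;sll ; dual
t=1 i2/i3:ld;add ; dual
t=2 i4:st ; no-port MEM/MEM
t=3 i5/i6:ld;mul ; dual
t=4 i7:beq ; no-port BR/MUL
t=5 i8:mulh ; no-port MUL/MUL
t=6 i9:mulh ; RAW r1
t=7 i10/i11:and;blt ; dual
t=8 i12/i13:bne;st ; dual

ISSUED = 9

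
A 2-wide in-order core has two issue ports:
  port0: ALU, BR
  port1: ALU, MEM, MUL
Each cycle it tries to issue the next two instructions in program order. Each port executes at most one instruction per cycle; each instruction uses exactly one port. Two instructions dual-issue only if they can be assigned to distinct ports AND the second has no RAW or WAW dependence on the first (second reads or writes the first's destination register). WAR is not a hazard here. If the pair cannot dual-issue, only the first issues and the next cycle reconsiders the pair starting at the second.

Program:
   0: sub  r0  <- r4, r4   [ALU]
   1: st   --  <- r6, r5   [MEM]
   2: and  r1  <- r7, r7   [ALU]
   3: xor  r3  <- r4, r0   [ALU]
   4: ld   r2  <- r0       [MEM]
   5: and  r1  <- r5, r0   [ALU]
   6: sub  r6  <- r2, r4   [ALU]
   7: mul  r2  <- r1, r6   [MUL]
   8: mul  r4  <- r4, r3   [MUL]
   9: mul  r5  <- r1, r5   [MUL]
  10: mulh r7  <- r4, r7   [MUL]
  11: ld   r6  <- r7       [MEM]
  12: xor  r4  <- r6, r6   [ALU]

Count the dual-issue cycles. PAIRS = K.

PAIRS = 3

[0] i0,i1  sub.ALU/st.MEM  -- dual
[1] i2,i3  and.ALU/xor.ALU  -- dual
[2] i4,i5  ld.MEM/and.ALU  -- dual
[3] i6  sub.ALU  -- RAW r6
[4] i7  mul.MUL  -- no-port MUL/MUL
[5] i8  mul.MUL  -- no-port MUL/MUL
[6] i9  mul.MUL  -- no-port MUL/MUL
[7] i10  mulh.MUL  -- no-port MUL/MEM
[8] i11  ld.MEM  -- RAW r6
[9] i12  xor.ALU  -- tail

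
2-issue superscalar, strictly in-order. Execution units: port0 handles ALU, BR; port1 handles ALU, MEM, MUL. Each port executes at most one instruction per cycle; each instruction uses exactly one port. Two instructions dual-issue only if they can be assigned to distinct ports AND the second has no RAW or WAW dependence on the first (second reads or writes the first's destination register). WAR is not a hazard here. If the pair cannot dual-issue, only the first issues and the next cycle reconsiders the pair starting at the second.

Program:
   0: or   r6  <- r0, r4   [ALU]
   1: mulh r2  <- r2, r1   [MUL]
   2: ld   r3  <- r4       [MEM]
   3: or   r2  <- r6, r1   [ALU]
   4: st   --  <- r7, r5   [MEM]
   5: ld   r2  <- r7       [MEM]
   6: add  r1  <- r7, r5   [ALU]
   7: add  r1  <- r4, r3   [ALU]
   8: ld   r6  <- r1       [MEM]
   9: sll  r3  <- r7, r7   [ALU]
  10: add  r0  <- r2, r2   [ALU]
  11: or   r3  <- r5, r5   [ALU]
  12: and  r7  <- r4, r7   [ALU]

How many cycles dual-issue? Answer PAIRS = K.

PAIRS = 5

[0] i0&i1  or;mulh  -- pair
[1] i2&i3  ld;or  -- pair
[2] i4  st  -- no-port MEM/MEM
[3] i5&i6  ld;add  -- pair
[4] i7  add  -- RAW r1
[5] i8&i9  ld;sll  -- pair
[6] i10&i11  add;or  -- pair
[7] i12  and  -- tail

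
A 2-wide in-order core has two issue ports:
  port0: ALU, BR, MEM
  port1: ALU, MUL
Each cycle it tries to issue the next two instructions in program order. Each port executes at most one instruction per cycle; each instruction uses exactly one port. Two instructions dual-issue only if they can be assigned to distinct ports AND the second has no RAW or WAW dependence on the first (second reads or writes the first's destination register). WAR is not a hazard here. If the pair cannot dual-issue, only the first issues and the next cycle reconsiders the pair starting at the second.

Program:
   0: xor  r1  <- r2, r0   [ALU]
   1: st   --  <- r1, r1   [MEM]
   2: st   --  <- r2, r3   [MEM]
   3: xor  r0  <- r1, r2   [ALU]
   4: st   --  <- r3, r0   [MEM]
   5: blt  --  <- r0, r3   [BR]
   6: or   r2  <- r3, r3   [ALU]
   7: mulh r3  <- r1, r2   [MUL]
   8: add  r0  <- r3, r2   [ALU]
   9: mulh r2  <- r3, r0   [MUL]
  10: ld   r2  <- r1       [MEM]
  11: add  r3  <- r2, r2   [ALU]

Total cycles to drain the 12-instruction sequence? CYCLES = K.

CYCLES = 10

[0] i0  xor.ALU  -- RAW r1
[1] i1  st.MEM  -- no-port MEM/MEM
[2] i2&i3  st.MEM xor.ALU  -- dual
[3] i4  st.MEM  -- no-port MEM/BR
[4] i5&i6  blt.BR or.ALU  -- dual
[5] i7  mulh.MUL  -- RAW r3
[6] i8  add.ALU  -- RAW r0
[7] i9  mulh.MUL  -- WAW r2
[8] i10  ld.MEM  -- RAW r2
[9] i11  add.ALU  -- tail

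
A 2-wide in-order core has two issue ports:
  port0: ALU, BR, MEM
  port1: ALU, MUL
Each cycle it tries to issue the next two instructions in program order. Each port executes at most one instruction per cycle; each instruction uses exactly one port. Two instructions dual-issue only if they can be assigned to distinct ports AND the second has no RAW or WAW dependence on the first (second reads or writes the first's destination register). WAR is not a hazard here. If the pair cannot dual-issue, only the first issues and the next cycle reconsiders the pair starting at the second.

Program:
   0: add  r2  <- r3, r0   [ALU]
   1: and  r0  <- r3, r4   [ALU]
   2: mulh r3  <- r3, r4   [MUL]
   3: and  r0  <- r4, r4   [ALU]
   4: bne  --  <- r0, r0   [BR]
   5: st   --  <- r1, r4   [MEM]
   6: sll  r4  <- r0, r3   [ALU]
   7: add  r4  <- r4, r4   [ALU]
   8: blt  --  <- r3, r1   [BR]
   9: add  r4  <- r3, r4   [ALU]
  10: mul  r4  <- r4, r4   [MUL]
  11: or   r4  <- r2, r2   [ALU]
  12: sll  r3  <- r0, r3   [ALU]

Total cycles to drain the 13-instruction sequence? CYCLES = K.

CYCLES = 8

[0] i0,i1  add and  -- 2-wide
[1] i2,i3  mulh and  -- 2-wide
[2] i4  bne  -- no-port BR/MEM
[3] i5,i6  st sll  -- 2-wide
[4] i7,i8  add blt  -- 2-wide
[5] i9  add  -- RAW+WAW r4
[6] i10  mul  -- WAW r4
[7] i11,i12  or sll  -- 2-wide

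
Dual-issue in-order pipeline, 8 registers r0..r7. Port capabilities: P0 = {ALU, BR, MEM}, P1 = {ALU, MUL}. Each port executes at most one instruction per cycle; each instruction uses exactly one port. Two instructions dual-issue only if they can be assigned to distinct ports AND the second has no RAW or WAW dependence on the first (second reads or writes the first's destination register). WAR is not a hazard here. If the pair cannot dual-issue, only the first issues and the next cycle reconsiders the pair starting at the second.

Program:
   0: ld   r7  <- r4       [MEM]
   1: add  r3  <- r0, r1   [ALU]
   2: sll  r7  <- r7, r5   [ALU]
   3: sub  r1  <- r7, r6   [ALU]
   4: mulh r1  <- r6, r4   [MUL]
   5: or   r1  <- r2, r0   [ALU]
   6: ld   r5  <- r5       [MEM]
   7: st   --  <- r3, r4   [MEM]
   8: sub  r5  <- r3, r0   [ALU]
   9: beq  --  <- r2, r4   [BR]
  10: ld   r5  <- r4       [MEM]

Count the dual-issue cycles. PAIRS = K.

  cy0 -> i0&i1 (ld.MEM+add.ALU) dual
  cy1 -> i2 (sll.ALU) RAW r7
  cy2 -> i3 (sub.ALU) WAW r1
  cy3 -> i4 (mulh.MUL) WAW r1
  cy4 -> i5&i6 (or.ALU+ld.MEM) dual
  cy5 -> i7&i8 (st.MEM+sub.ALU) dual
  cy6 -> i9 (beq.BR) no-port BR/MEM
  cy7 -> i10 (ld.MEM) tail

PAIRS = 3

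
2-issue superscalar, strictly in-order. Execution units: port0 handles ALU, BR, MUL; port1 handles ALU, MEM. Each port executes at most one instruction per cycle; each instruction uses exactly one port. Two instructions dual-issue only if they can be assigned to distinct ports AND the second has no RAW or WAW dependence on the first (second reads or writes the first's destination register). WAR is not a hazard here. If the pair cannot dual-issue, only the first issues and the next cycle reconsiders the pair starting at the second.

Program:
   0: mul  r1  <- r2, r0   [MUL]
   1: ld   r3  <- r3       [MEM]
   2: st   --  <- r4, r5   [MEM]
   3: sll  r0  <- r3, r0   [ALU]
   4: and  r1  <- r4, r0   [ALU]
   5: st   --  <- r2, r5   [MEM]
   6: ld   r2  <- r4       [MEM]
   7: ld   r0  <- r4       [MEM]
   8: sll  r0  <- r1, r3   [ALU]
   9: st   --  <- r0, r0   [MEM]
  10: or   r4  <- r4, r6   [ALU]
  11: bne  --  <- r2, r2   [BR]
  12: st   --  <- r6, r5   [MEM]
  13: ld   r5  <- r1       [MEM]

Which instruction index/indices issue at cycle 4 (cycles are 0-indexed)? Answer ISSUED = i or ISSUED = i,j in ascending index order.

ISSUED = 7

t=0 i0,i1:mul+ld ; 2-wide
t=1 i2,i3:st+sll ; 2-wide
t=2 i4,i5:and+st ; 2-wide
t=3 i6:ld ; no-port MEM/MEM
t=4 i7:ld ; WAW r0
t=5 i8:sll ; RAW r0
t=6 i9,i10:st+or ; 2-wide
t=7 i11,i12:bne+st ; 2-wide
t=8 i13:ld ; tail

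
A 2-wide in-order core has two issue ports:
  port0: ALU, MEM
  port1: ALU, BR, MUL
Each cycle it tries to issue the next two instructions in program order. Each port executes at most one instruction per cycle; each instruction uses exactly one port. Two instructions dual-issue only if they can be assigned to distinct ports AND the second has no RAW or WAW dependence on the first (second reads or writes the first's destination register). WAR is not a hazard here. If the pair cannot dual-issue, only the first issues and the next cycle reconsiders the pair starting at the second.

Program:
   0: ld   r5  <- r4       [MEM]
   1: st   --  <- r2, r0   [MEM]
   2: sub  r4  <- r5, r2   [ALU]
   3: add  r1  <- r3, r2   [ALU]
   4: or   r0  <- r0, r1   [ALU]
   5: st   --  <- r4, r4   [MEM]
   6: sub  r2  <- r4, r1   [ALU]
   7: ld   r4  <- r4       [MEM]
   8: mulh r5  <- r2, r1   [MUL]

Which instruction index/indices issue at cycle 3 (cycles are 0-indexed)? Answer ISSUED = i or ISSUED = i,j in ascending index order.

ISSUED = 4,5

[0] i0  ld.MEM  -- no-port MEM/MEM
[1] i1+i2  st.MEM/sub.ALU  -- 2-wide
[2] i3  add.ALU  -- RAW r1
[3] i4+i5  or.ALU/st.MEM  -- 2-wide
[4] i6+i7  sub.ALU/ld.MEM  -- 2-wide
[5] i8  mulh.MUL  -- tail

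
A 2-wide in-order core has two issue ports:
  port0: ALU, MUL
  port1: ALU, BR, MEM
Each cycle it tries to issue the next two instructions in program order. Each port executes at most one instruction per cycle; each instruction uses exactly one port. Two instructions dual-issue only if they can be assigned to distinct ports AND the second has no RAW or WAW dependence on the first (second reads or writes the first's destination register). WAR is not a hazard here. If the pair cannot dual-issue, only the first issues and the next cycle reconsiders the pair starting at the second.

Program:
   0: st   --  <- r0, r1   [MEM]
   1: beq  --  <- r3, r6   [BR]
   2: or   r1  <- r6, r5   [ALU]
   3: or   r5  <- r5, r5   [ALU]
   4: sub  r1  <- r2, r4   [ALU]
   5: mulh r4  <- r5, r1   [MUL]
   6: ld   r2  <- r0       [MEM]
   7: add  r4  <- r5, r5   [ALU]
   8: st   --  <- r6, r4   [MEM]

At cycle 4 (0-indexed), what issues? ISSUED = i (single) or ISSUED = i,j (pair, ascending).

ISSUED = 7

[0] i0  st  -- no-port MEM/BR
[1] i1+i2  beq;or  -- 2-wide
[2] i3+i4  or;sub  -- 2-wide
[3] i5+i6  mulh;ld  -- 2-wide
[4] i7  add  -- RAW r4
[5] i8  st  -- tail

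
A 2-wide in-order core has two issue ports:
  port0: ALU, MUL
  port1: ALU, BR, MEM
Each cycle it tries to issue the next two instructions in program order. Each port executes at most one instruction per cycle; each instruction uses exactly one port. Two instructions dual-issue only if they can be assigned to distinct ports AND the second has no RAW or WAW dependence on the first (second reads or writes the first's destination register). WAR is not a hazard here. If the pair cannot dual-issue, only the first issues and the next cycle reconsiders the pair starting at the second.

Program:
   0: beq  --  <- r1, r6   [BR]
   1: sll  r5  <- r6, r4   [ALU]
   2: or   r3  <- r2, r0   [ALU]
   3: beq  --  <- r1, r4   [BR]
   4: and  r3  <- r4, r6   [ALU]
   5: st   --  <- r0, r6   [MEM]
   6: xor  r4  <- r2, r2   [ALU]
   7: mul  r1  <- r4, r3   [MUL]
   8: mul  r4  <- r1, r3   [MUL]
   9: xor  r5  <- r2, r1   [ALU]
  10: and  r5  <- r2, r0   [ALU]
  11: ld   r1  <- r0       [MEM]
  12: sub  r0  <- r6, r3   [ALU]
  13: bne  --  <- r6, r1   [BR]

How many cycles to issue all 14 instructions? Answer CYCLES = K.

CYCLES = 8

c0: i0+i1 beq.BR;sll.ALU  dual
c1: i2+i3 or.ALU;beq.BR  dual
c2: i4+i5 and.ALU;st.MEM  dual
c3: i6 xor.ALU  RAW r4
c4: i7 mul.MUL  no-port MUL/MUL
c5: i8+i9 mul.MUL;xor.ALU  dual
c6: i10+i11 and.ALU;ld.MEM  dual
c7: i12+i13 sub.ALU;bne.BR  dual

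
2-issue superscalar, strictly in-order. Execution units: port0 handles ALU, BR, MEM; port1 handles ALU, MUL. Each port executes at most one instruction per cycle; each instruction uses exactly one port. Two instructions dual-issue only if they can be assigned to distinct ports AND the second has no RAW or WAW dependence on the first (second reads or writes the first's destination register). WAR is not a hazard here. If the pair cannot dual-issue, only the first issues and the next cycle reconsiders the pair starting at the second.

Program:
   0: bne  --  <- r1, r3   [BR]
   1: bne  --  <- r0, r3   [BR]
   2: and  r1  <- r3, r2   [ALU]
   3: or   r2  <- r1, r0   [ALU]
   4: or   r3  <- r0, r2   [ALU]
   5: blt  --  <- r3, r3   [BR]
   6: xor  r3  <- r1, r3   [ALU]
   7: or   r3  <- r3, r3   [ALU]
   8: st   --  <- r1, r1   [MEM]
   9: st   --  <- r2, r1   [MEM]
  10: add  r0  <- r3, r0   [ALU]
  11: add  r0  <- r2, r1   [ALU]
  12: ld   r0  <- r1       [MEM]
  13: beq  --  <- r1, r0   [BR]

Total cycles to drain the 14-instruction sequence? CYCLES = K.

CYCLES = 10

0. bne.BR @i0  | no-port BR/BR
1. bne.BR and.ALU @i1,i2  | dual
2. or.ALU @i3  | RAW r2
3. or.ALU @i4  | RAW r3
4. blt.BR xor.ALU @i5,i6  | dual
5. or.ALU st.MEM @i7,i8  | dual
6. st.MEM add.ALU @i9,i10  | dual
7. add.ALU @i11  | WAW r0
8. ld.MEM @i12  | no-port MEM/BR
9. beq.BR @i13  | tail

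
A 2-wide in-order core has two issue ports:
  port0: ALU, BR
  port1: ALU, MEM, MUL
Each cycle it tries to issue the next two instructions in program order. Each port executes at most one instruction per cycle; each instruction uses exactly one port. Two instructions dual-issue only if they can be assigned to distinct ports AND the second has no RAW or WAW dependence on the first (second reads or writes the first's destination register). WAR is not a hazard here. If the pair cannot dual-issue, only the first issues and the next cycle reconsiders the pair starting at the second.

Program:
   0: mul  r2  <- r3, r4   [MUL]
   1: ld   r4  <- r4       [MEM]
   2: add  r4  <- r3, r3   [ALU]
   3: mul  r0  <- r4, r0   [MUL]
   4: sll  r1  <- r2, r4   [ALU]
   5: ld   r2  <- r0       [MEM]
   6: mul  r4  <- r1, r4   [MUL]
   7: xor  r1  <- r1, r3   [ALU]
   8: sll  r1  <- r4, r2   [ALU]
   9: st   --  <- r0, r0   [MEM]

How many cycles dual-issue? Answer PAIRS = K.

  cy0 -> i0 (mul.MUL) no-port MUL/MEM
  cy1 -> i1 (ld.MEM) WAW r4
  cy2 -> i2 (add.ALU) RAW r4
  cy3 -> i3,i4 (mul.MUL/sll.ALU) pair
  cy4 -> i5 (ld.MEM) no-port MEM/MUL
  cy5 -> i6,i7 (mul.MUL/xor.ALU) pair
  cy6 -> i8,i9 (sll.ALU/st.MEM) pair

PAIRS = 3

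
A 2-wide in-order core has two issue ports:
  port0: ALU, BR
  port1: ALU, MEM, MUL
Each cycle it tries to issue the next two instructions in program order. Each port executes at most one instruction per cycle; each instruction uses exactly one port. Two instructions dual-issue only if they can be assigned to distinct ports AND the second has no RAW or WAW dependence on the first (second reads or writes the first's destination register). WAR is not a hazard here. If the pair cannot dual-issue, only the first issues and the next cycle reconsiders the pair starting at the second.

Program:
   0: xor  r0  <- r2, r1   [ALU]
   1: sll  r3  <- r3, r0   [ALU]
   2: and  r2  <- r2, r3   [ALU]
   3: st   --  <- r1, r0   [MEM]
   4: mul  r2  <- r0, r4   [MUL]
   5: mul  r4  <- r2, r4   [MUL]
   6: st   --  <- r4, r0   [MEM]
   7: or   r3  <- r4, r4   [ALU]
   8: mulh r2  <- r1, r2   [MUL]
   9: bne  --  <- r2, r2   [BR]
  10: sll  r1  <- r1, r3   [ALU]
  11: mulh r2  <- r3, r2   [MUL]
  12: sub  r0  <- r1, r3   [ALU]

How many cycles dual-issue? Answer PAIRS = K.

c0: i0 xor  RAW r0
c1: i1 sll  RAW r3
c2: i2/i3 and st  dual
c3: i4 mul  no-port MUL/MUL
c4: i5 mul  no-port MUL/MEM
c5: i6/i7 st or  dual
c6: i8 mulh  RAW r2
c7: i9/i10 bne sll  dual
c8: i11/i12 mulh sub  dual

PAIRS = 4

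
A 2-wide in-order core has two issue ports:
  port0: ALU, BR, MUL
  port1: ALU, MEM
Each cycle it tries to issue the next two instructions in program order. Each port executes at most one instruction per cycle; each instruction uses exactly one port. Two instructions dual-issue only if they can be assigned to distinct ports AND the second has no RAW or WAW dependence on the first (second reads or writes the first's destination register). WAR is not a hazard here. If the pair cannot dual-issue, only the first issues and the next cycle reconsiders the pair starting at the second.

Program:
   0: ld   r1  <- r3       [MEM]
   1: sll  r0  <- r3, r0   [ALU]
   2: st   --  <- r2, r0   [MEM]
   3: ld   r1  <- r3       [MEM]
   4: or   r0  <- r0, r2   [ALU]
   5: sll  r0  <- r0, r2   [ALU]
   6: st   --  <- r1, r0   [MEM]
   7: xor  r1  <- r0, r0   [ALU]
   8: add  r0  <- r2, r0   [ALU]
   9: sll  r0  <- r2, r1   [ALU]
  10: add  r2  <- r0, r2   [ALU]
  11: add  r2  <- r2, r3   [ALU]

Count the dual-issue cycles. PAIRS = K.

c0: i0,i1 ld.MEM;sll.ALU  2-wide
c1: i2 st.MEM  no-port MEM/MEM
c2: i3,i4 ld.MEM;or.ALU  2-wide
c3: i5 sll.ALU  RAW r0
c4: i6,i7 st.MEM;xor.ALU  2-wide
c5: i8 add.ALU  WAW r0
c6: i9 sll.ALU  RAW r0
c7: i10 add.ALU  RAW+WAW r2
c8: i11 add.ALU  tail

PAIRS = 3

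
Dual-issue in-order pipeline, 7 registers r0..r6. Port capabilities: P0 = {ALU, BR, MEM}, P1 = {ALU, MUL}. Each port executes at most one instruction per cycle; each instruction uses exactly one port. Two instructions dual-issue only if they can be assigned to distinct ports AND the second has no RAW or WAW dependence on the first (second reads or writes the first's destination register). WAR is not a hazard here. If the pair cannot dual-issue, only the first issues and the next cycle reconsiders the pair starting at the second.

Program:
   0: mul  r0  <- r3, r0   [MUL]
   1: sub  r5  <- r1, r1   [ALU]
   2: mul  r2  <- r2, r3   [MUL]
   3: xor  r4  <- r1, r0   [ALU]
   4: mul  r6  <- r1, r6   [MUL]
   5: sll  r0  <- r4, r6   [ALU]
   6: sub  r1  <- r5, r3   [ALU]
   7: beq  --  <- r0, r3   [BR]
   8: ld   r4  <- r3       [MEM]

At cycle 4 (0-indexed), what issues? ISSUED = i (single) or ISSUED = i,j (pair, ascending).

ISSUED = 7

0. mul;sub @i0/i1  | 2-wide
1. mul;xor @i2/i3  | 2-wide
2. mul @i4  | RAW r6
3. sll;sub @i5/i6  | 2-wide
4. beq @i7  | no-port BR/MEM
5. ld @i8  | tail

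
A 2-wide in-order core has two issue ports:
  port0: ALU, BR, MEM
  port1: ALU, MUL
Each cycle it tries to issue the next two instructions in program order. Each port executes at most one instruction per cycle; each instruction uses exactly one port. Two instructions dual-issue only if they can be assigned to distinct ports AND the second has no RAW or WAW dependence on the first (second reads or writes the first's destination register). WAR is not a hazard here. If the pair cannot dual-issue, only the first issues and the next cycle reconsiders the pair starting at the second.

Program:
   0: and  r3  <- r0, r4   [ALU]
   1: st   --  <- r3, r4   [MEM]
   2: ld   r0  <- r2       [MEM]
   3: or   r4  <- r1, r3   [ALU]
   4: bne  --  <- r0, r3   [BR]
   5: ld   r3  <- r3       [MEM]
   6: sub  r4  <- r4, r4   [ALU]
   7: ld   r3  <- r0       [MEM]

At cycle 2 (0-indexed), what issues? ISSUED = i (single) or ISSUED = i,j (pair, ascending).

0. and.ALU @i0  | RAW r3
1. st.MEM @i1  | no-port MEM/MEM
2. ld.MEM or.ALU @i2,i3  | 2-wide
3. bne.BR @i4  | no-port BR/MEM
4. ld.MEM sub.ALU @i5,i6  | 2-wide
5. ld.MEM @i7  | tail

ISSUED = 2,3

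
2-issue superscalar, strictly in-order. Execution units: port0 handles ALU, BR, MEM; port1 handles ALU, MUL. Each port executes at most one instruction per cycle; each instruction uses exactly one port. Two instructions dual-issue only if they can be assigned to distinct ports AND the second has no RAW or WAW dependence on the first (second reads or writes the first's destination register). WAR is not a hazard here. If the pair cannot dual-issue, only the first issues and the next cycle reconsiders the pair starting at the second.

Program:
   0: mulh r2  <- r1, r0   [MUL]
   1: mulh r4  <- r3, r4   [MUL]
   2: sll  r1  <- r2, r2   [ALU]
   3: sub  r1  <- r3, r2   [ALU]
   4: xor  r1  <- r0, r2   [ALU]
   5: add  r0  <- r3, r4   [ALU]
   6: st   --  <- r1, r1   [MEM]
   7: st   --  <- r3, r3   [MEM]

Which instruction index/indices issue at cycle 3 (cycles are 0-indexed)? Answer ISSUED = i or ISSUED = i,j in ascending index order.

ISSUED = 4,5

#0 head=0: mulh i0 no-port MUL/MUL
#1 head=1: mulh+sll i1/i2 pair
#2 head=3: sub i3 WAW r1
#3 head=4: xor+add i4/i5 pair
#4 head=6: st i6 no-port MEM/MEM
#5 head=7: st i7 tail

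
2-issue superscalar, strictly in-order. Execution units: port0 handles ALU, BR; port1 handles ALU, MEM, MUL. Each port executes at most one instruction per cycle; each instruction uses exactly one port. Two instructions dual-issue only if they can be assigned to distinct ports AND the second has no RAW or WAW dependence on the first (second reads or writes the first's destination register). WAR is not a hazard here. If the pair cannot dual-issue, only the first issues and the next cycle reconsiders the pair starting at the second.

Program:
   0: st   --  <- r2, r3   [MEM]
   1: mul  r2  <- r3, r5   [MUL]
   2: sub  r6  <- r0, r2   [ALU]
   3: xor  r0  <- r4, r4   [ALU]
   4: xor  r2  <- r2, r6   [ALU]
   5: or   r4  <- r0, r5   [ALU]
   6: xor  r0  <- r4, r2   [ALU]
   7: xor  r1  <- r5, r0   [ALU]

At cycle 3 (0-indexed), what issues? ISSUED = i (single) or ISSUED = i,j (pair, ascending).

ISSUED = 4,5

#0 head=0: st.MEM i0 no-port MEM/MUL
#1 head=1: mul.MUL i1 RAW r2
#2 head=2: sub.ALU xor.ALU i2+i3 dual
#3 head=4: xor.ALU or.ALU i4+i5 dual
#4 head=6: xor.ALU i6 RAW r0
#5 head=7: xor.ALU i7 tail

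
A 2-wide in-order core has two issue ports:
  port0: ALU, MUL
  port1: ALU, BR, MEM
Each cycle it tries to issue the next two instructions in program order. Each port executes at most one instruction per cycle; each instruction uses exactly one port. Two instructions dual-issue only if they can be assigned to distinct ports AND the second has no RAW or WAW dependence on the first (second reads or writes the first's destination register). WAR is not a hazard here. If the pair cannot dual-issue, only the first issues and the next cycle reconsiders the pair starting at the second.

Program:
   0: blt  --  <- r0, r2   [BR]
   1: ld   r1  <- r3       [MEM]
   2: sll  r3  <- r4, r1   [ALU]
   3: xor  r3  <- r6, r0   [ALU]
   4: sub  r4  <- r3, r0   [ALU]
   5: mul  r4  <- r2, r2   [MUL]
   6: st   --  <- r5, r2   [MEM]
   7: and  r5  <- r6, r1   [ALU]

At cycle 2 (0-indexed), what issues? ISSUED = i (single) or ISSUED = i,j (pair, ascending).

ISSUED = 2

t=0 i0:blt ; no-port BR/MEM
t=1 i1:ld ; RAW r1
t=2 i2:sll ; WAW r3
t=3 i3:xor ; RAW r3
t=4 i4:sub ; WAW r4
t=5 i5+i6:mul st ; pair
t=6 i7:and ; tail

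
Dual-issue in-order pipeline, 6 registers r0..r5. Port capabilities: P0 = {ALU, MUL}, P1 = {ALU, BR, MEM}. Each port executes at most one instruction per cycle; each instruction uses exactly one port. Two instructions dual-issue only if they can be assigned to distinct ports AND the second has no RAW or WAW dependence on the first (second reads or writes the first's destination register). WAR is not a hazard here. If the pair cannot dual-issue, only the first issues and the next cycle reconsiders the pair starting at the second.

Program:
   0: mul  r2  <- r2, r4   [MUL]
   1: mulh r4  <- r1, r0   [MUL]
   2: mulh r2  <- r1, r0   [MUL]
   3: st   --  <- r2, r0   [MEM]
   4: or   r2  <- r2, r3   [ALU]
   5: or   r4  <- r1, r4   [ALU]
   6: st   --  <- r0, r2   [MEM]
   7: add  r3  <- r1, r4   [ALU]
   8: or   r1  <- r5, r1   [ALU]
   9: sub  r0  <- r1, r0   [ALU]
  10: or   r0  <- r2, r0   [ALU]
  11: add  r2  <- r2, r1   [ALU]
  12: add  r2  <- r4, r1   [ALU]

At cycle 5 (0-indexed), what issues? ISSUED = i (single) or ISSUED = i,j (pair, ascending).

c0: i0 mul.MUL  no-port MUL/MUL
c1: i1 mulh.MUL  no-port MUL/MUL
c2: i2 mulh.MUL  RAW r2
c3: i3/i4 st.MEM+or.ALU  dual
c4: i5/i6 or.ALU+st.MEM  dual
c5: i7/i8 add.ALU+or.ALU  dual
c6: i9 sub.ALU  RAW+WAW r0
c7: i10/i11 or.ALU+add.ALU  dual
c8: i12 add.ALU  tail

ISSUED = 7,8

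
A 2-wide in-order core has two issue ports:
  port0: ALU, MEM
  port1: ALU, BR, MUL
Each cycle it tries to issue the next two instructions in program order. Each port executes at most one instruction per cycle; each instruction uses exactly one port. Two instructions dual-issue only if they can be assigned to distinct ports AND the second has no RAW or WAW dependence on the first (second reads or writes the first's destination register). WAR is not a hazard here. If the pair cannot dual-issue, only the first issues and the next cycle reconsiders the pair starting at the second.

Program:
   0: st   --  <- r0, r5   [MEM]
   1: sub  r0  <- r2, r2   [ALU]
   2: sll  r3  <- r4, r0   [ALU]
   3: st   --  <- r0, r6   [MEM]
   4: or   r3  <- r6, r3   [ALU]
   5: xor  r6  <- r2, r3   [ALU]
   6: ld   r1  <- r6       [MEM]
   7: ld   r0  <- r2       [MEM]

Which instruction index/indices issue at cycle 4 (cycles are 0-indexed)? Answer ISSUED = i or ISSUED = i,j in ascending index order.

ISSUED = 6

[0] i0/i1  st/sub  -- dual
[1] i2/i3  sll/st  -- dual
[2] i4  or  -- RAW r3
[3] i5  xor  -- RAW r6
[4] i6  ld  -- no-port MEM/MEM
[5] i7  ld  -- tail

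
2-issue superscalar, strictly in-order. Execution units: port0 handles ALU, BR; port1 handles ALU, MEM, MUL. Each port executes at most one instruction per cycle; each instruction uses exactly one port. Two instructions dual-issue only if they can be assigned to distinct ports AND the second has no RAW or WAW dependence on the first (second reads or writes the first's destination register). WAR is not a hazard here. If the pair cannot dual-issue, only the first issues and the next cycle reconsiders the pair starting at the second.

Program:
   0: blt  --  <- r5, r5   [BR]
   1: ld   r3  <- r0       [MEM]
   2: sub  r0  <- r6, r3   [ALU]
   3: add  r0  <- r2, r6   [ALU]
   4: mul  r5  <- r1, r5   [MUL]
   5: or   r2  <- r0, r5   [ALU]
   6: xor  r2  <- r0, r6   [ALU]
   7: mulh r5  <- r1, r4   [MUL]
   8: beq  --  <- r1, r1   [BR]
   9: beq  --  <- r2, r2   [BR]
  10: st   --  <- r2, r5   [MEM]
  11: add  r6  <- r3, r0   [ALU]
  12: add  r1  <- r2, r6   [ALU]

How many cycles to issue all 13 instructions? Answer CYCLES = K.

[0] i0&i1  blt+ld  -- 2-wide
[1] i2  sub  -- WAW r0
[2] i3&i4  add+mul  -- 2-wide
[3] i5  or  -- WAW r2
[4] i6&i7  xor+mulh  -- 2-wide
[5] i8  beq  -- no-port BR/BR
[6] i9&i10  beq+st  -- 2-wide
[7] i11  add  -- RAW r6
[8] i12  add  -- tail

CYCLES = 9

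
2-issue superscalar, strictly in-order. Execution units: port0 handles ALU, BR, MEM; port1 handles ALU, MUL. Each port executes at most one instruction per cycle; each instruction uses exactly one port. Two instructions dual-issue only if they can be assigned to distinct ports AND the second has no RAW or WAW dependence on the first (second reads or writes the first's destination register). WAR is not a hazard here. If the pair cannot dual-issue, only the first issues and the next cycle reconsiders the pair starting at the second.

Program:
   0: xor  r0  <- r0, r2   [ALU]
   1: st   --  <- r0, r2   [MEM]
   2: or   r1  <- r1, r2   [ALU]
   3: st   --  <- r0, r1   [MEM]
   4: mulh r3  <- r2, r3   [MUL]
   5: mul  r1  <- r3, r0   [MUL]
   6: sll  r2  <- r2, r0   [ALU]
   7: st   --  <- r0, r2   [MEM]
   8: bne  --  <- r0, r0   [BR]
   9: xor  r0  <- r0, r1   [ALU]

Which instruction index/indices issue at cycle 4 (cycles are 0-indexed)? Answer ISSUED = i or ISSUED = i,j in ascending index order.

ISSUED = 7

#0 head=0: xor.ALU i0 RAW r0
#1 head=1: st.MEM;or.ALU i1,i2 pair
#2 head=3: st.MEM;mulh.MUL i3,i4 pair
#3 head=5: mul.MUL;sll.ALU i5,i6 pair
#4 head=7: st.MEM i7 no-port MEM/BR
#5 head=8: bne.BR;xor.ALU i8,i9 pair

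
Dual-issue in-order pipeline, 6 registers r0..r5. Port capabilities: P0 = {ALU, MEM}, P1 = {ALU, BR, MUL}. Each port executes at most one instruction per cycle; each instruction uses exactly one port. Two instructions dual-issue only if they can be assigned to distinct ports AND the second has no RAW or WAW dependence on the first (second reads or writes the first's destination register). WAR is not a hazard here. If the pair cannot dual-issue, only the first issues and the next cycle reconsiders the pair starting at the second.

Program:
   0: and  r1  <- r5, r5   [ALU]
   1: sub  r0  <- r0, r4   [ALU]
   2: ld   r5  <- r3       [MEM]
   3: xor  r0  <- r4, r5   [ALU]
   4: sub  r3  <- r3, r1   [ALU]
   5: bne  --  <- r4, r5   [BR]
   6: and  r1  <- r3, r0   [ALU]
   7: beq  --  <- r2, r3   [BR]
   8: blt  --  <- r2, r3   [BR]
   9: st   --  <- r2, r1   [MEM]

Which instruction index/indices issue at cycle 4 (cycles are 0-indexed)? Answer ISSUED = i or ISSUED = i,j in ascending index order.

0. and sub @i0,i1  | pair
1. ld @i2  | RAW r5
2. xor sub @i3,i4  | pair
3. bne and @i5,i6  | pair
4. beq @i7  | no-port BR/BR
5. blt st @i8,i9  | pair

ISSUED = 7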